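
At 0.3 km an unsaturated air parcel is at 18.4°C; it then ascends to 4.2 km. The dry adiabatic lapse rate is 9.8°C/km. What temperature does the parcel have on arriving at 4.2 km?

300 → 4200 m (dry adiabatic, 9.8°C/km): ΔT = -9.8 × 3.9 = -38.22°C → T = -19.82°C

-19.82°C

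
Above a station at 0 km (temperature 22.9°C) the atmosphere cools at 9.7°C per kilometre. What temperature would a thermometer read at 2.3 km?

Environmental to 2300 m: -9.7 × 2.3 km = -22.31°C, so T = 0.59°C.

0.59°C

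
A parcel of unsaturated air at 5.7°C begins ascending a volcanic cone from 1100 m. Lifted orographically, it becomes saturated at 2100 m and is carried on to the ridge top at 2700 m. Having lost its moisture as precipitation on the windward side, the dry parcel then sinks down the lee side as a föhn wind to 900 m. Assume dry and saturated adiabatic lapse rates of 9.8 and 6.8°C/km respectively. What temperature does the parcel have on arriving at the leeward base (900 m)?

9.46°C

1100 → 2100 m (dry, 9.8°C/km): ΔT = -9.8 × 1 = -9.8°C → T = -4.1°C
2100 → 2700 m (saturated, 6.8°C/km): ΔT = -6.8 × 0.6 = -4.08°C → T = -8.18°C
2700 → 900 m (dry descent, 9.8°C/km): ΔT = +9.8 × 1.8 = +17.64°C → T = 9.46°C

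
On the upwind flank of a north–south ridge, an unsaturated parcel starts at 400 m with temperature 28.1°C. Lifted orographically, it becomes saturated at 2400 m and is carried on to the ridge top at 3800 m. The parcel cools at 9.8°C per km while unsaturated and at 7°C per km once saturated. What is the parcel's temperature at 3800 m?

-1.3°C

400 → 2400 m (dry, 9.8°C/km): ΔT = -9.8 × 2 = -19.6°C → T = 8.5°C
2400 → 3800 m (saturated, 7°C/km): ΔT = -7 × 1.4 = -9.8°C → T = -1.3°C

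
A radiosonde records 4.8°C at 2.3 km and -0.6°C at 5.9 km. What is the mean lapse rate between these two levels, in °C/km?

1.5°C/km

Γ = −ΔT/Δz = (4.8 − (-0.6)) / (5900 − 2300) m
  = 5.4°C / 3.6 km = 1.5°C/km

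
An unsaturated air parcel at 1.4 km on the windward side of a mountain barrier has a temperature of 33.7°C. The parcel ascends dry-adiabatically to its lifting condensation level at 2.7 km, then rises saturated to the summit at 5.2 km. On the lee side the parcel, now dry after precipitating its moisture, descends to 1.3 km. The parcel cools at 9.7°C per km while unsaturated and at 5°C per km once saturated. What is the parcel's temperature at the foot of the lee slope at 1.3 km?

46.42°C

Dry to 2700 m: -9.7 × 1.3 km = -12.61°C, so T = 21.09°C.
Saturated to 5200 m: -5 × 2.5 km = -12.5°C, so T = 8.59°C.
Dry descent to 1300 m: +9.7 × 3.9 km = +37.83°C, so T = 46.42°C.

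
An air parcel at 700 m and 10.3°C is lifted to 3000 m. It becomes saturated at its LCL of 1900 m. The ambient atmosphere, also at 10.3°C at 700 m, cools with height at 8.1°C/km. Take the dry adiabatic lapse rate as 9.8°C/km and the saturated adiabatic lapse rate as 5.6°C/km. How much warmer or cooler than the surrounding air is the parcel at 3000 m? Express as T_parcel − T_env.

+0.71°C (parcel warmer than environment)

Parcel:
  700 → 1900 m (dry, 9.8°C/km): ΔT = -9.8 × 1.2 = -11.76°C → T = -1.46°C
  1900 → 3000 m (saturated, 5.6°C/km): ΔT = -5.6 × 1.1 = -6.16°C → T = -7.62°C
Environment:
  700 → 3000 m (environment, 8.1°C/km): ΔT = -8.1 × 2.3 = -18.63°C → T = -8.33°C
T_parcel − T_env = -7.62 − (-8.33) = +0.71°C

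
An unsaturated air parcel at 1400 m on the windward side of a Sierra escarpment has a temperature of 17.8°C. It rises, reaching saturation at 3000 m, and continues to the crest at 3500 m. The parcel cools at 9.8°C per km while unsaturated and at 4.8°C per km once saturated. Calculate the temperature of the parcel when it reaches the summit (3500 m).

-0.28°C

Dry to 3000 m: -9.8 × 1.6 km = -15.68°C, so T = 2.12°C.
Saturated to 3500 m: -4.8 × 0.5 km = -2.4°C, so T = -0.28°C.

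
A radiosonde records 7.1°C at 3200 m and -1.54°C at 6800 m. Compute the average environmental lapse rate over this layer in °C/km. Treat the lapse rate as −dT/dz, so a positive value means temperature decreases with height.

Γ = −ΔT/Δz = (7.1 − (-1.54)) / (6800 − 3200) m
  = 8.64°C / 3.6 km = 2.4°C/km

2.4°C/km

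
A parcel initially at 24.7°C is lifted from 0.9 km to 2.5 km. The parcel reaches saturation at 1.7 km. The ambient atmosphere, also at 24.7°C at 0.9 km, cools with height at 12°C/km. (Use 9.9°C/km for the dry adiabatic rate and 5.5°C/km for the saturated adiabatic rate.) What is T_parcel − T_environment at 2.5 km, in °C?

+6.88°C (parcel warmer than environment)

Parcel:
  From 900 m to 1700 m (dry): cools by 9.9 × 0.8 = 7.92°C, giving 16.78°C.
  From 1700 m to 2500 m (saturated): cools by 5.5 × 0.8 = 4.4°C, giving 12.38°C.
Environment:
  From 900 m to 2500 m (environment): cools by 12 × 1.6 = 19.2°C, giving 5.5°C.
T_parcel − T_env = 12.38 − 5.5 = +6.88°C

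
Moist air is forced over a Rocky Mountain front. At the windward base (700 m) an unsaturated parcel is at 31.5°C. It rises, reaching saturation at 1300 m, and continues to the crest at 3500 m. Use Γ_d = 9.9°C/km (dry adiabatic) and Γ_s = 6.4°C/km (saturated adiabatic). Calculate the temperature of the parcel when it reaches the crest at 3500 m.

From 700 m to 1300 m (dry): cools by 9.9 × 0.6 = 5.94°C, giving 25.56°C.
From 1300 m to 3500 m (saturated): cools by 6.4 × 2.2 = 14.08°C, giving 11.48°C.

11.48°C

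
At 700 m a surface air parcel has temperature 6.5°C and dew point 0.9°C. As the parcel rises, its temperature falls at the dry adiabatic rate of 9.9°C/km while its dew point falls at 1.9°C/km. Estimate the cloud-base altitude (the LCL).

1400 m

T and T_d converge at 9.9 − 1.9 = 8°C per km
Height above start = (6.5 − 0.9) / 8 = 0.7 km
LCL altitude = 700 m + 700 m = 1400 m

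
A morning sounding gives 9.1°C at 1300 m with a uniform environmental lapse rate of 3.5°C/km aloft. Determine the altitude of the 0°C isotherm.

3900 m

Height above start = (9.1 − 0) / 3.5 = 2.6 km
Altitude = 1300 m + 2600 m = 3900 m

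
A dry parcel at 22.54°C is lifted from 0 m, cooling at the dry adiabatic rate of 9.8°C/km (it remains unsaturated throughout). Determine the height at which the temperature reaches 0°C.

2300 m

Height above start = (22.54 − 0) / 9.8 = 2.3 km
Altitude = 0 m + 2300 m = 2300 m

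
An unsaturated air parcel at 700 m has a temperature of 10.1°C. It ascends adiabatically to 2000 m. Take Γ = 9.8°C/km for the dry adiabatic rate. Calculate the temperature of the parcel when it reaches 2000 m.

700 → 2000 m (dry adiabatic, 9.8°C/km): ΔT = -9.8 × 1.3 = -12.74°C → T = -2.64°C

-2.64°C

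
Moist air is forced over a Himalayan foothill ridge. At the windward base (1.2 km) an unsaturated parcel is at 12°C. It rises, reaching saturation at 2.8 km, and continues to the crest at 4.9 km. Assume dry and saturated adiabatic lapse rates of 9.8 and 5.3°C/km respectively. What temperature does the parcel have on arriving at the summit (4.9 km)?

1200 → 2800 m (dry, 9.8°C/km): ΔT = -9.8 × 1.6 = -15.68°C → T = -3.68°C
2800 → 4900 m (saturated, 5.3°C/km): ΔT = -5.3 × 2.1 = -11.13°C → T = -14.81°C

-14.81°C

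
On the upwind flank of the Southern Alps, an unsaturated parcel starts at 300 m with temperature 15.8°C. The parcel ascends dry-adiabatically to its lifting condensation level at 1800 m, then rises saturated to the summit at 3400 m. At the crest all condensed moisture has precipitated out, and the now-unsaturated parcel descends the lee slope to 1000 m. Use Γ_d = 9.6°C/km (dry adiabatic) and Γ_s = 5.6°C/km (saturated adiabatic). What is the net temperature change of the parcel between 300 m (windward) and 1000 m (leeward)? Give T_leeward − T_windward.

300 → 1800 m (dry, 9.6°C/km): ΔT = -9.6 × 1.5 = -14.4°C → T = 1.4°C
1800 → 3400 m (saturated, 5.6°C/km): ΔT = -5.6 × 1.6 = -8.96°C → T = -7.56°C
3400 → 1000 m (dry descent, 9.6°C/km): ΔT = +9.6 × 2.4 = +23.04°C → T = 15.48°C
Net change vs windward start: 15.48 − 15.8 = -0.32°C

-0.32°C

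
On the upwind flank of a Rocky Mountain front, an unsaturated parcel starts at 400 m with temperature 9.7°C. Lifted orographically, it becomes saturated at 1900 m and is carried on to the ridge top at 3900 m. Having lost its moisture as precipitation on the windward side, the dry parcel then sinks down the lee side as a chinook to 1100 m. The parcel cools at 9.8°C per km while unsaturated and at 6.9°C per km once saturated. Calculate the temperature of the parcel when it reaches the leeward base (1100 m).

8.64°C

400 → 1900 m (dry, 9.8°C/km): ΔT = -9.8 × 1.5 = -14.7°C → T = -5°C
1900 → 3900 m (saturated, 6.9°C/km): ΔT = -6.9 × 2 = -13.8°C → T = -18.8°C
3900 → 1100 m (dry descent, 9.8°C/km): ΔT = +9.8 × 2.8 = +27.44°C → T = 8.64°C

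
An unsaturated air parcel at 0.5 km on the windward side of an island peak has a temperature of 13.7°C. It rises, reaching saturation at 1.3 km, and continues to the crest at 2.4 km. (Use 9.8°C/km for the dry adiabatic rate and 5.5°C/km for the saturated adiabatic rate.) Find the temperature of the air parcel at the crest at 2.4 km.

From 500 m to 1300 m (dry): cools by 9.8 × 0.8 = 7.84°C, giving 5.86°C.
From 1300 m to 2400 m (saturated): cools by 5.5 × 1.1 = 6.05°C, giving -0.19°C.

-0.19°C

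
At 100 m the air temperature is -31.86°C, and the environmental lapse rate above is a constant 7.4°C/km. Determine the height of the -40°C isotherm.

1200 m

Height above start = (-31.86 − (-40)) / 7.4 = 1.1 km
Altitude = 100 m + 1100 m = 1200 m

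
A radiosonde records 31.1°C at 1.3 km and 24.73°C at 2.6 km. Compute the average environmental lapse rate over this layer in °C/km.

Γ = −ΔT/Δz = (31.1 − 24.73) / (2600 − 1300) m
  = 6.37°C / 1.3 km = 4.9°C/km

4.9°C/km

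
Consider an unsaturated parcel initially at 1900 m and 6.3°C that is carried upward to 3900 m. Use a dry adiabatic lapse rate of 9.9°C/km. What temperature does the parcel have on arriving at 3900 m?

-13.5°C

1900 → 3900 m (dry adiabatic, 9.9°C/km): ΔT = -9.9 × 2 = -19.8°C → T = -13.5°C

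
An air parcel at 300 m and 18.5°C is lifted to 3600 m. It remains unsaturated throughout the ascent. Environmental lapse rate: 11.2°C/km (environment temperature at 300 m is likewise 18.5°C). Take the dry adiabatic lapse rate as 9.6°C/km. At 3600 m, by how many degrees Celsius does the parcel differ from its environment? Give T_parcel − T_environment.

+5.28°C (parcel warmer than environment)

Parcel:
  From 300 m to 3600 m (dry): cools by 9.6 × 3.3 = 31.68°C, giving -13.18°C.
Environment:
  From 300 m to 3600 m (environment): cools by 11.2 × 3.3 = 36.96°C, giving -18.46°C.
T_parcel − T_env = -13.18 − (-18.46) = +5.28°C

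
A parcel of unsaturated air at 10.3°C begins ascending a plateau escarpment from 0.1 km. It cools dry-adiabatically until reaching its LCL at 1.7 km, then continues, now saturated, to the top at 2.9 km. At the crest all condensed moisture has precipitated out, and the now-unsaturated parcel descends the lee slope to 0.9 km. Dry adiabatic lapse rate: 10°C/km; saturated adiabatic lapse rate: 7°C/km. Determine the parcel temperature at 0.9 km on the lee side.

From 100 m to 1700 m (dry): cools by 10 × 1.6 = 16°C, giving -5.7°C.
From 1700 m to 2900 m (saturated): cools by 7 × 1.2 = 8.4°C, giving -14.1°C.
From 2900 m to 900 m (dry descent): warms by 10 × 2 = 20°C, giving 5.9°C.

5.9°C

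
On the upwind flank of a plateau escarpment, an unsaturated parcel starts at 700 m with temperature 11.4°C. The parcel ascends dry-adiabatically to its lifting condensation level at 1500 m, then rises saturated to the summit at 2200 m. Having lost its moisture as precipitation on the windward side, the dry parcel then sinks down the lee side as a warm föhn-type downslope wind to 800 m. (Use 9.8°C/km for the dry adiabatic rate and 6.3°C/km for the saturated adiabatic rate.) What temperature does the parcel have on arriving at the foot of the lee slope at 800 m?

Dry to 1500 m: -9.8 × 0.8 km = -7.84°C, so T = 3.56°C.
Saturated to 2200 m: -6.3 × 0.7 km = -4.41°C, so T = -0.85°C.
Dry descent to 800 m: +9.8 × 1.4 km = +13.72°C, so T = 12.87°C.

12.87°C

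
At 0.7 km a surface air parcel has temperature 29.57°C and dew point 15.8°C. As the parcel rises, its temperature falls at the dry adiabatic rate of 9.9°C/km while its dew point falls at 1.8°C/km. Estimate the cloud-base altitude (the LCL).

T and T_d converge at 9.9 − 1.8 = 8.1°C per km
Height above start = (29.57 − 15.8) / 8.1 = 1.7 km
LCL altitude = 700 m + 1700 m = 2400 m

2.4 km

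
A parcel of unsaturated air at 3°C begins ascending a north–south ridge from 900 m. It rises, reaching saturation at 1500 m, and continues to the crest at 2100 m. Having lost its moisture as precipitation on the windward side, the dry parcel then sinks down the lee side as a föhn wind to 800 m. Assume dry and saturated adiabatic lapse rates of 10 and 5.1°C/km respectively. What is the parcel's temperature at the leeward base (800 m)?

6.94°C

900 → 1500 m (dry, 10°C/km): ΔT = -10 × 0.6 = -6°C → T = -3°C
1500 → 2100 m (saturated, 5.1°C/km): ΔT = -5.1 × 0.6 = -3.06°C → T = -6.06°C
2100 → 800 m (dry descent, 10°C/km): ΔT = +10 × 1.3 = +13°C → T = 6.94°C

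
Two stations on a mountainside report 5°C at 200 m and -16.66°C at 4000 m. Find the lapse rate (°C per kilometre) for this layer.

Γ = −ΔT/Δz = (5 − (-16.66)) / (4000 − 200) m
  = 21.66°C / 3.8 km = 5.7°C/km

5.7°C/km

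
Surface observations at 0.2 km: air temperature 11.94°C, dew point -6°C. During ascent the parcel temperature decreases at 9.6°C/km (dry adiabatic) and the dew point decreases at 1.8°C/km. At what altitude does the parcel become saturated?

2.5 km

T and T_d converge at 9.6 − 1.8 = 7.8°C per km
Height above start = (11.94 − (-6)) / 7.8 = 2.3 km
LCL altitude = 200 m + 2300 m = 2500 m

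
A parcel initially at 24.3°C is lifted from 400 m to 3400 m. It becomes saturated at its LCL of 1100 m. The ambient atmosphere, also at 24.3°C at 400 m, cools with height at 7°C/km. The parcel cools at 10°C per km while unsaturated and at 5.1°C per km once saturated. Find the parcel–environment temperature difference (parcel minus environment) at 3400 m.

Parcel:
  Dry to 1100 m: -10 × 0.7 km = -7°C, so T = 17.3°C.
  Saturated to 3400 m: -5.1 × 2.3 km = -11.73°C, so T = 5.57°C.
Environment:
  Environment to 3400 m: -7 × 3 km = -21°C, so T = 3.3°C.
T_parcel − T_env = 5.57 − 3.3 = +2.27°C

+2.27°C (parcel warmer than environment)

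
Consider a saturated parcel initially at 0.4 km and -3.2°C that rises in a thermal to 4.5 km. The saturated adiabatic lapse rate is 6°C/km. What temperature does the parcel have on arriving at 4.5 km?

400–4500 m, saturated adiabatic: Δz = 4.1 km ⇒ ΔT = -24.6°C; T = -27.8°C

-27.8°C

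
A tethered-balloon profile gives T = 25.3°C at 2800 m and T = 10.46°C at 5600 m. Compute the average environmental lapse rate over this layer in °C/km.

Γ = −ΔT/Δz = (25.3 − 10.46) / (5600 − 2800) m
  = 14.84°C / 2.8 km = 5.3°C/km

5.3°C/km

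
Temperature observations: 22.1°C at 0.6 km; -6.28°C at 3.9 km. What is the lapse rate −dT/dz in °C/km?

Γ = −ΔT/Δz = (22.1 − (-6.28)) / (3900 − 600) m
  = 28.38°C / 3.3 km = 8.6°C/km

8.6°C/km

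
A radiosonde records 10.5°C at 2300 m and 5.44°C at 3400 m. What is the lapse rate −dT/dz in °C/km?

4.6°C/km

Γ = −ΔT/Δz = (10.5 − 5.44) / (3400 − 2300) m
  = 5.06°C / 1.1 km = 4.6°C/km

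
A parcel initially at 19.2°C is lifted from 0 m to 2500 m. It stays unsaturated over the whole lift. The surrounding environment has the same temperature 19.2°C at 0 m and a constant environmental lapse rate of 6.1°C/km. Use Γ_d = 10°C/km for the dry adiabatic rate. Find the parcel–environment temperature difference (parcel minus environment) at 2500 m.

-9.75°C (parcel cooler than environment)

Parcel:
  0 → 2500 m (dry, 10°C/km): ΔT = -10 × 2.5 = -25°C → T = -5.8°C
Environment:
  0 → 2500 m (environment, 6.1°C/km): ΔT = -6.1 × 2.5 = -15.25°C → T = 3.95°C
T_parcel − T_env = -5.8 − 3.95 = -9.75°C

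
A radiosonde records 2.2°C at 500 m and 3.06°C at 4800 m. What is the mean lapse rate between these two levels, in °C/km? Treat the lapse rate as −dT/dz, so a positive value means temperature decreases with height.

-0.2°C/km

Γ = −ΔT/Δz = (2.2 − 3.06) / (4800 − 500) m
  = -0.86°C / 4.3 km = -0.2°C/km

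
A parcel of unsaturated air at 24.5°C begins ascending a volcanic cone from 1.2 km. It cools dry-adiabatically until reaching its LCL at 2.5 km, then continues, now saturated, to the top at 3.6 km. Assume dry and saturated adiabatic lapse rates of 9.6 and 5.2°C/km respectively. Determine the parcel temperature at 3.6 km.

1200–2500 m, dry: Δz = 1.3 km ⇒ ΔT = -12.48°C; T = 12.02°C
2500–3600 m, saturated: Δz = 1.1 km ⇒ ΔT = -5.72°C; T = 6.3°C

6.3°C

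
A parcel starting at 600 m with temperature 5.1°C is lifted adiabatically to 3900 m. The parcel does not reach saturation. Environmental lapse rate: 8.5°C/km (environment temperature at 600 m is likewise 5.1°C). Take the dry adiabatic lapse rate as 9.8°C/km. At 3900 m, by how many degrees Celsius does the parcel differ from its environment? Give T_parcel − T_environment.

Parcel:
  600–3900 m, dry: Δz = 3.3 km ⇒ ΔT = -32.34°C; T = -27.24°C
Environment:
  600–3900 m, environment: Δz = 3.3 km ⇒ ΔT = -28.05°C; T = -22.95°C
T_parcel − T_env = -27.24 − (-22.95) = -4.29°C

-4.29°C (parcel cooler than environment)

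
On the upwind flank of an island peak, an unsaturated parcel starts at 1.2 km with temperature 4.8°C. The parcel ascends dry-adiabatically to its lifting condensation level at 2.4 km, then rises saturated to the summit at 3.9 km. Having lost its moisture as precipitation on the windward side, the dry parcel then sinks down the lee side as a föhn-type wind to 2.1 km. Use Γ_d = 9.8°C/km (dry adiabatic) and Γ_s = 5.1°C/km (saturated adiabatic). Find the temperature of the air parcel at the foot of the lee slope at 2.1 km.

From 1200 m to 2400 m (dry): cools by 9.8 × 1.2 = 11.76°C, giving -6.96°C.
From 2400 m to 3900 m (saturated): cools by 5.1 × 1.5 = 7.65°C, giving -14.61°C.
From 3900 m to 2100 m (dry descent): warms by 9.8 × 1.8 = 17.64°C, giving 3.03°C.

3.03°C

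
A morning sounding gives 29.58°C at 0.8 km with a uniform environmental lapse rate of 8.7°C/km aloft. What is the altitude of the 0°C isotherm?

4.2 km

Height above start = (29.58 − 0) / 8.7 = 3.4 km
Altitude = 800 m + 3400 m = 4200 m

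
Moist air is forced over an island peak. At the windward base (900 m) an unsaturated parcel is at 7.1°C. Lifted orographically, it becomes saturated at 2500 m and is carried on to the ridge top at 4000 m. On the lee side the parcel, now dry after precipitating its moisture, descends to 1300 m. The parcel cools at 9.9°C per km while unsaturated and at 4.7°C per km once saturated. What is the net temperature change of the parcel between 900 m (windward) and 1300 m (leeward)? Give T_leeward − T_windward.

900–2500 m, dry: Δz = 1.6 km ⇒ ΔT = -15.84°C; T = -8.74°C
2500–4000 m, saturated: Δz = 1.5 km ⇒ ΔT = -7.05°C; T = -15.79°C
4000–1300 m, dry descent: Δz = 2.7 km ⇒ ΔT = +26.73°C; T = 10.94°C
Net change vs windward start: 10.94 − 7.1 = +3.84°C

+3.84°C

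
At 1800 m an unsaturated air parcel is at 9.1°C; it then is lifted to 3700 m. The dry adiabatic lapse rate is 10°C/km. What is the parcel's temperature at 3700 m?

-9.9°C

From 1800 m to 3700 m (dry adiabatic): cools by 10 × 1.9 = 19°C, giving -9.9°C.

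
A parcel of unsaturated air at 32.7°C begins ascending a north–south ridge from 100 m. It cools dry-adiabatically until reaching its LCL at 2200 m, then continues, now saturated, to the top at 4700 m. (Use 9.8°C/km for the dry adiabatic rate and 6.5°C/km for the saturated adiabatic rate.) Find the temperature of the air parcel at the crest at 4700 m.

Dry to 2200 m: -9.8 × 2.1 km = -20.58°C, so T = 12.12°C.
Saturated to 4700 m: -6.5 × 2.5 km = -16.25°C, so T = -4.13°C.

-4.13°C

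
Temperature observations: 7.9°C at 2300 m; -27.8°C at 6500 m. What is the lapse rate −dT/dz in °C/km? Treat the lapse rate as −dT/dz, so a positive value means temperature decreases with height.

Γ = −ΔT/Δz = (7.9 − (-27.8)) / (6500 − 2300) m
  = 35.7°C / 4.2 km = 8.5°C/km

8.5°C/km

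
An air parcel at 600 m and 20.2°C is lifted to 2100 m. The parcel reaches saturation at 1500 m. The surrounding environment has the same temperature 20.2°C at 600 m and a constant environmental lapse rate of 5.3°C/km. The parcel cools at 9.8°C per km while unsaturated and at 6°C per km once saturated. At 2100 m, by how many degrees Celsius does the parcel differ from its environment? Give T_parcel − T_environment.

Parcel:
  600–1500 m, dry: Δz = 0.9 km ⇒ ΔT = -8.82°C; T = 11.38°C
  1500–2100 m, saturated: Δz = 0.6 km ⇒ ΔT = -3.6°C; T = 7.78°C
Environment:
  600–2100 m, environment: Δz = 1.5 km ⇒ ΔT = -7.95°C; T = 12.25°C
T_parcel − T_env = 7.78 − 12.25 = -4.47°C

-4.47°C (parcel cooler than environment)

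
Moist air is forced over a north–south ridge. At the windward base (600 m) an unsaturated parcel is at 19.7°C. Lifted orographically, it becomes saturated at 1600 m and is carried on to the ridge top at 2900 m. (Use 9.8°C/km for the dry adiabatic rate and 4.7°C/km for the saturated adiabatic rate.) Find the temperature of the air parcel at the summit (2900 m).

3.79°C

600–1600 m, dry: Δz = 1 km ⇒ ΔT = -9.8°C; T = 9.9°C
1600–2900 m, saturated: Δz = 1.3 km ⇒ ΔT = -6.11°C; T = 3.79°C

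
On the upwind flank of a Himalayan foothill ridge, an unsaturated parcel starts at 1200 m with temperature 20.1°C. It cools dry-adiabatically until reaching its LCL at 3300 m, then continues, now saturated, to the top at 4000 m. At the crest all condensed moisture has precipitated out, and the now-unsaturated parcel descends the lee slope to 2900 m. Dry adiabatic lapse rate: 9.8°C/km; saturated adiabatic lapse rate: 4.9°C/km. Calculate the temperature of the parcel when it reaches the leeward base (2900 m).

From 1200 m to 3300 m (dry): cools by 9.8 × 2.1 = 20.58°C, giving -0.48°C.
From 3300 m to 4000 m (saturated): cools by 4.9 × 0.7 = 3.43°C, giving -3.91°C.
From 4000 m to 2900 m (dry descent): warms by 9.8 × 1.1 = 10.78°C, giving 6.87°C.

6.87°C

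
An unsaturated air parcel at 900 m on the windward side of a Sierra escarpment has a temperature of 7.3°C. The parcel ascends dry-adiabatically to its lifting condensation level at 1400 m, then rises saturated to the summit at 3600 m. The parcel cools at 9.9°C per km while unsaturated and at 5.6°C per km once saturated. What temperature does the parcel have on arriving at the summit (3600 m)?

900 → 1400 m (dry, 9.9°C/km): ΔT = -9.9 × 0.5 = -4.95°C → T = 2.35°C
1400 → 3600 m (saturated, 5.6°C/km): ΔT = -5.6 × 2.2 = -12.32°C → T = -9.97°C

-9.97°C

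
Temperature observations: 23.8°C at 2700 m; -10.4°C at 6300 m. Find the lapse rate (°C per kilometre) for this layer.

9.5°C/km

Γ = −ΔT/Δz = (23.8 − (-10.4)) / (6300 − 2700) m
  = 34.2°C / 3.6 km = 9.5°C/km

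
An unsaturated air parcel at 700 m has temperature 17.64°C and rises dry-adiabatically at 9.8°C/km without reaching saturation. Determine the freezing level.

Height above start = (17.64 − 0) / 9.8 = 1.8 km
Altitude = 700 m + 1800 m = 2500 m

2500 m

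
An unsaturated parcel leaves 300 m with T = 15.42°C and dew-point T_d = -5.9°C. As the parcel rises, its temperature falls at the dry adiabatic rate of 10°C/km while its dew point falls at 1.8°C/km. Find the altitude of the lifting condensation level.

T and T_d converge at 10 − 1.8 = 8.2°C per km
Height above start = (15.42 − (-5.9)) / 8.2 = 2.6 km
LCL altitude = 300 m + 2600 m = 2900 m

2900 m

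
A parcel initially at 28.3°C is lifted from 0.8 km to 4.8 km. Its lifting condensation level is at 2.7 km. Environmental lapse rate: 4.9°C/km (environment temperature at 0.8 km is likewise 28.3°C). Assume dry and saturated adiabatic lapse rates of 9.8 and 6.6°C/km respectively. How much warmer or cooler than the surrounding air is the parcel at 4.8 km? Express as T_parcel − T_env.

-12.88°C (parcel cooler than environment)

Parcel:
  800–2700 m, dry: Δz = 1.9 km ⇒ ΔT = -18.62°C; T = 9.68°C
  2700–4800 m, saturated: Δz = 2.1 km ⇒ ΔT = -13.86°C; T = -4.18°C
Environment:
  800–4800 m, environment: Δz = 4 km ⇒ ΔT = -19.6°C; T = 8.7°C
T_parcel − T_env = -4.18 − 8.7 = -12.88°C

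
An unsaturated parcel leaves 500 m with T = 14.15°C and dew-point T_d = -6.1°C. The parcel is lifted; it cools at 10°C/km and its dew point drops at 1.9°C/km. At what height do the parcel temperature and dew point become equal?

T and T_d converge at 10 − 1.9 = 8.1°C per km
Height above start = (14.15 − (-6.1)) / 8.1 = 2.5 km
LCL altitude = 500 m + 2500 m = 3000 m

3000 m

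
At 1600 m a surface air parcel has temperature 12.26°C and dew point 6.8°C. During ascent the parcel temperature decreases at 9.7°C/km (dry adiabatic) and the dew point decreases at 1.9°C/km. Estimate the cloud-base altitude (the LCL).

T and T_d converge at 9.7 − 1.9 = 7.8°C per km
Height above start = (12.26 − 6.8) / 7.8 = 0.7 km
LCL altitude = 1600 m + 700 m = 2300 m

2300 m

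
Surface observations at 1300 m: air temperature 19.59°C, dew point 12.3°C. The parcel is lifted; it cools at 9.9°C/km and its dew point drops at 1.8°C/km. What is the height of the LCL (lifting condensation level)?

2200 m

T and T_d converge at 9.9 − 1.8 = 8.1°C per km
Height above start = (19.59 − 12.3) / 8.1 = 0.9 km
LCL altitude = 1300 m + 900 m = 2200 m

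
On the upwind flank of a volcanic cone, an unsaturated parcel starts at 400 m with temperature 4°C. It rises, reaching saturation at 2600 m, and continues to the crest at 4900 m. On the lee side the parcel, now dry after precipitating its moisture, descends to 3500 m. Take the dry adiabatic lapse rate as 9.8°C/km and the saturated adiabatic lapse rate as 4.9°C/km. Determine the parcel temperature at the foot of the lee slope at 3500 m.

Dry to 2600 m: -9.8 × 2.2 km = -21.56°C, so T = -17.56°C.
Saturated to 4900 m: -4.9 × 2.3 km = -11.27°C, so T = -28.83°C.
Dry descent to 3500 m: +9.8 × 1.4 km = +13.72°C, so T = -15.11°C.

-15.11°C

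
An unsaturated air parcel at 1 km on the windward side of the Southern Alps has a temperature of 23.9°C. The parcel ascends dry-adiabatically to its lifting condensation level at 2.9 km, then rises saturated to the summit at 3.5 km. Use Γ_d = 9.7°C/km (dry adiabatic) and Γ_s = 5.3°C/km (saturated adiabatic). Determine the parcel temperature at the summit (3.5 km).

2.29°C

From 1000 m to 2900 m (dry): cools by 9.7 × 1.9 = 18.43°C, giving 5.47°C.
From 2900 m to 3500 m (saturated): cools by 5.3 × 0.6 = 3.18°C, giving 2.29°C.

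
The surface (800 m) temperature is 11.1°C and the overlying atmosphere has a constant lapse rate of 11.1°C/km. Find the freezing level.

1800 m

Height above start = (11.1 − 0) / 11.1 = 1 km
Altitude = 800 m + 1000 m = 1800 m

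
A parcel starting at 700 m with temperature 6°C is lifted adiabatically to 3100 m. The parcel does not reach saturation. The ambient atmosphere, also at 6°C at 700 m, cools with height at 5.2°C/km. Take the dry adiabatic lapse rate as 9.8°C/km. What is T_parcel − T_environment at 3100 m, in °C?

Parcel:
  Dry to 3100 m: -9.8 × 2.4 km = -23.52°C, so T = -17.52°C.
Environment:
  Environment to 3100 m: -5.2 × 2.4 km = -12.48°C, so T = -6.48°C.
T_parcel − T_env = -17.52 − (-6.48) = -11.04°C

-11.04°C (parcel cooler than environment)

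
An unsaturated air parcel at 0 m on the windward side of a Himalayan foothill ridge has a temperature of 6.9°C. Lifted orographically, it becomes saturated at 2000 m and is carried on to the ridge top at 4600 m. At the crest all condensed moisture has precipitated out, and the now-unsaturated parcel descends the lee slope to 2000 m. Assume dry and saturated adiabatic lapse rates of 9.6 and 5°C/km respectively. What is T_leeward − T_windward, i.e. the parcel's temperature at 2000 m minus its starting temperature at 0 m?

-7.24°C

From 0 m to 2000 m (dry): cools by 9.6 × 2 = 19.2°C, giving -12.3°C.
From 2000 m to 4600 m (saturated): cools by 5 × 2.6 = 13°C, giving -25.3°C.
From 4600 m to 2000 m (dry descent): warms by 9.6 × 2.6 = 24.96°C, giving -0.34°C.
Net change vs windward start: -0.34 − 6.9 = -7.24°C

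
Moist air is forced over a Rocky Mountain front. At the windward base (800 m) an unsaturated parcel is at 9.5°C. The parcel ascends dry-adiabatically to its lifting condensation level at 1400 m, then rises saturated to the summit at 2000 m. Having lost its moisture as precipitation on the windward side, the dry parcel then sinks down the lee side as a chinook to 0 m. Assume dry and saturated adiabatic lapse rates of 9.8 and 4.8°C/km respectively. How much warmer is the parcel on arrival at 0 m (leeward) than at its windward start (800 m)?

800–1400 m, dry: Δz = 0.6 km ⇒ ΔT = -5.88°C; T = 3.62°C
1400–2000 m, saturated: Δz = 0.6 km ⇒ ΔT = -2.88°C; T = 0.74°C
2000–0 m, dry descent: Δz = 2 km ⇒ ΔT = +19.6°C; T = 20.34°C
Net change vs windward start: 20.34 − 9.5 = +10.84°C

+10.84°C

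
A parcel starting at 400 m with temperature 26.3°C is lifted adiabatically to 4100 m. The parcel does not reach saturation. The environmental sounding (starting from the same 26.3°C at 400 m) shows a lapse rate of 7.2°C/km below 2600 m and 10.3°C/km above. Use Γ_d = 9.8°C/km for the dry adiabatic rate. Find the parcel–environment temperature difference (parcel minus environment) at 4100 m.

Parcel:
  400 → 4100 m (dry, 9.8°C/km): ΔT = -9.8 × 3.7 = -36.26°C → T = -9.96°C
Environment:
  400 → 2600 m (environment, lower layer, 7.2°C/km): ΔT = -7.2 × 2.2 = -15.84°C → T = 10.46°C
  2600 → 4100 m (environment, upper layer, 10.3°C/km): ΔT = -10.3 × 1.5 = -15.45°C → T = -4.99°C
T_parcel − T_env = -9.96 − (-4.99) = -4.97°C

-4.97°C (parcel cooler than environment)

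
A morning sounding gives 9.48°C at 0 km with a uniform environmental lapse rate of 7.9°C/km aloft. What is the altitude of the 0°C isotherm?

Height above start = (9.48 − 0) / 7.9 = 1.2 km
Altitude = 0 m + 1200 m = 1200 m

1.2 km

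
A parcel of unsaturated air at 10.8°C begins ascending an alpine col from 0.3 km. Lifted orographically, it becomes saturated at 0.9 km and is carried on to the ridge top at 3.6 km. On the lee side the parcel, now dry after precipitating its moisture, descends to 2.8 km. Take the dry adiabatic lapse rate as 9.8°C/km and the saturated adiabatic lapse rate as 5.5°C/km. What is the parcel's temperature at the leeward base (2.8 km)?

From 300 m to 900 m (dry): cools by 9.8 × 0.6 = 5.88°C, giving 4.92°C.
From 900 m to 3600 m (saturated): cools by 5.5 × 2.7 = 14.85°C, giving -9.93°C.
From 3600 m to 2800 m (dry descent): warms by 9.8 × 0.8 = 7.84°C, giving -2.09°C.

-2.09°C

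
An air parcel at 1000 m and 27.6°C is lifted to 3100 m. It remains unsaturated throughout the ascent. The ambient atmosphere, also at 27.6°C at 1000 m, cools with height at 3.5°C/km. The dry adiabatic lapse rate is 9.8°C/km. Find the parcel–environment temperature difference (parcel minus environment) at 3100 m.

-13.23°C (parcel cooler than environment)

Parcel:
  1000–3100 m, dry: Δz = 2.1 km ⇒ ΔT = -20.58°C; T = 7.02°C
Environment:
  1000–3100 m, environment: Δz = 2.1 km ⇒ ΔT = -7.35°C; T = 20.25°C
T_parcel − T_env = 7.02 − 20.25 = -13.23°C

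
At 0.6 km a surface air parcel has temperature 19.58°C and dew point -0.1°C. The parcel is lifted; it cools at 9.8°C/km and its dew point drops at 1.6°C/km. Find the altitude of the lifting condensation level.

T and T_d converge at 9.8 − 1.6 = 8.2°C per km
Height above start = (19.58 − (-0.1)) / 8.2 = 2.4 km
LCL altitude = 600 m + 2400 m = 3000 m

3 km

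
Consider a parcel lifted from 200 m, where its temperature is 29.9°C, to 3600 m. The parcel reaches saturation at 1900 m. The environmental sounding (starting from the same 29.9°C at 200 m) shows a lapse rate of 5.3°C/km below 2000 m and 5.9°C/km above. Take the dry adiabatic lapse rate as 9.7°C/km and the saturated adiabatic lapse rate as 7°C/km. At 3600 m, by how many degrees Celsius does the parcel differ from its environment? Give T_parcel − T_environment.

-9.41°C (parcel cooler than environment)

Parcel:
  Dry to 1900 m: -9.7 × 1.7 km = -16.49°C, so T = 13.41°C.
  Saturated to 3600 m: -7 × 1.7 km = -11.9°C, so T = 1.51°C.
Environment:
  Environment, lower layer to 2000 m: -5.3 × 1.8 km = -9.54°C, so T = 20.36°C.
  Environment, upper layer to 3600 m: -5.9 × 1.6 km = -9.44°C, so T = 10.92°C.
T_parcel − T_env = 1.51 − 10.92 = -9.41°C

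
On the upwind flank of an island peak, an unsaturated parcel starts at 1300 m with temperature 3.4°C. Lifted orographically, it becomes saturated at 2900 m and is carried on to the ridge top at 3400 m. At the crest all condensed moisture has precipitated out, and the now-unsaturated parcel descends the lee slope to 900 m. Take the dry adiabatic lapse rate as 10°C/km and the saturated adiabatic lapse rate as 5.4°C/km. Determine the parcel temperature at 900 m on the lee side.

1300–2900 m, dry: Δz = 1.6 km ⇒ ΔT = -16°C; T = -12.6°C
2900–3400 m, saturated: Δz = 0.5 km ⇒ ΔT = -2.7°C; T = -15.3°C
3400–900 m, dry descent: Δz = 2.5 km ⇒ ΔT = +25°C; T = 9.7°C

9.7°C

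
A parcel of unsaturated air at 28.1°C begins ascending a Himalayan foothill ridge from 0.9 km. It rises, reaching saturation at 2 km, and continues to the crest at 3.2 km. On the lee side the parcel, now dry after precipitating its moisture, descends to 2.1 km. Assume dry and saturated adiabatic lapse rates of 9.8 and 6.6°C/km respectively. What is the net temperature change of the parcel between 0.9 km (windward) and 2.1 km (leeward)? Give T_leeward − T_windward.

-7.92°C

900–2000 m, dry: Δz = 1.1 km ⇒ ΔT = -10.78°C; T = 17.32°C
2000–3200 m, saturated: Δz = 1.2 km ⇒ ΔT = -7.92°C; T = 9.4°C
3200–2100 m, dry descent: Δz = 1.1 km ⇒ ΔT = +10.78°C; T = 20.18°C
Net change vs windward start: 20.18 − 28.1 = -7.92°C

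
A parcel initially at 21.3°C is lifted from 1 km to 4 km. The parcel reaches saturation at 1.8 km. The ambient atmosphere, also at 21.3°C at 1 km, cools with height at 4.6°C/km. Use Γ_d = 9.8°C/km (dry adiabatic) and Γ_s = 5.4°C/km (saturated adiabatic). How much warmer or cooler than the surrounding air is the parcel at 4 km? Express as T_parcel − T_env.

-5.92°C (parcel cooler than environment)

Parcel:
  Dry to 1800 m: -9.8 × 0.8 km = -7.84°C, so T = 13.46°C.
  Saturated to 4000 m: -5.4 × 2.2 km = -11.88°C, so T = 1.58°C.
Environment:
  Environment to 4000 m: -4.6 × 3 km = -13.8°C, so T = 7.5°C.
T_parcel − T_env = 1.58 − 7.5 = -5.92°C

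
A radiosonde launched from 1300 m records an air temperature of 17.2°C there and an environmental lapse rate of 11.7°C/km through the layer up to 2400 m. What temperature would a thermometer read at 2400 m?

4.33°C

1300–2400 m, environmental: Δz = 1.1 km ⇒ ΔT = -12.87°C; T = 4.33°C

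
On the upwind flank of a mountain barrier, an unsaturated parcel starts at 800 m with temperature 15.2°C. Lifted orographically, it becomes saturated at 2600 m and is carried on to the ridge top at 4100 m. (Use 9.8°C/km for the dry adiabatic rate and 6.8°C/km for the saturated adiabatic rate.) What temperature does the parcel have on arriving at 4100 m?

800–2600 m, dry: Δz = 1.8 km ⇒ ΔT = -17.64°C; T = -2.44°C
2600–4100 m, saturated: Δz = 1.5 km ⇒ ΔT = -10.2°C; T = -12.64°C

-12.64°C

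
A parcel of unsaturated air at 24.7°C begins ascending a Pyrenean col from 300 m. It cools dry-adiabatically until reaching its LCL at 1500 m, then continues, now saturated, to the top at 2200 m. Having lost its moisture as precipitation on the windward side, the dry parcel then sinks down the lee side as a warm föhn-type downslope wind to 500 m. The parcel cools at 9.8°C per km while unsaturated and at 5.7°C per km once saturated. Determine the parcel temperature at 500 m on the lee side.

300–1500 m, dry: Δz = 1.2 km ⇒ ΔT = -11.76°C; T = 12.94°C
1500–2200 m, saturated: Δz = 0.7 km ⇒ ΔT = -3.99°C; T = 8.95°C
2200–500 m, dry descent: Δz = 1.7 km ⇒ ΔT = +16.66°C; T = 25.61°C

25.61°C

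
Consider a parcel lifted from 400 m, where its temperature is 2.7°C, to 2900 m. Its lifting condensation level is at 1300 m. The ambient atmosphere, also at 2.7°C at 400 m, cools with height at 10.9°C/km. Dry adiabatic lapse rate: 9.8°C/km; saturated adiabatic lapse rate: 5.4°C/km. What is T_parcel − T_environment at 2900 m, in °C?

Parcel:
  400 → 1300 m (dry, 9.8°C/km): ΔT = -9.8 × 0.9 = -8.82°C → T = -6.12°C
  1300 → 2900 m (saturated, 5.4°C/km): ΔT = -5.4 × 1.6 = -8.64°C → T = -14.76°C
Environment:
  400 → 2900 m (environment, 10.9°C/km): ΔT = -10.9 × 2.5 = -27.25°C → T = -24.55°C
T_parcel − T_env = -14.76 − (-24.55) = +9.79°C

+9.79°C (parcel warmer than environment)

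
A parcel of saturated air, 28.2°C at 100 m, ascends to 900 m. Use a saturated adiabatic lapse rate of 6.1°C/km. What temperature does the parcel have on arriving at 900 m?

100–900 m, saturated adiabatic: Δz = 0.8 km ⇒ ΔT = -4.88°C; T = 23.32°C

23.32°C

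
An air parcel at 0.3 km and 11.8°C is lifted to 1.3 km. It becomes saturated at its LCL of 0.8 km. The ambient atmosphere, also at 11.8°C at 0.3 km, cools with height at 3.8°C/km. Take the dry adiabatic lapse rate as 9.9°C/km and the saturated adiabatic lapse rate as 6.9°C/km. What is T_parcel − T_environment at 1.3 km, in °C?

-4.6°C (parcel cooler than environment)

Parcel:
  Dry to 800 m: -9.9 × 0.5 km = -4.95°C, so T = 6.85°C.
  Saturated to 1300 m: -6.9 × 0.5 km = -3.45°C, so T = 3.4°C.
Environment:
  Environment to 1300 m: -3.8 × 1 km = -3.8°C, so T = 8°C.
T_parcel − T_env = 3.4 − 8 = -4.6°C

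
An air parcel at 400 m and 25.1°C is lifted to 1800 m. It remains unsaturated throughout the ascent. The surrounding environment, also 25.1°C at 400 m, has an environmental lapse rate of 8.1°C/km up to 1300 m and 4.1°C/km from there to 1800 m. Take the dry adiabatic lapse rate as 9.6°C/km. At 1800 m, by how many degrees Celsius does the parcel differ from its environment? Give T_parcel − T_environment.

-4.1°C (parcel cooler than environment)

Parcel:
  Dry to 1800 m: -9.6 × 1.4 km = -13.44°C, so T = 11.66°C.
Environment:
  Environment, lower layer to 1300 m: -8.1 × 0.9 km = -7.29°C, so T = 17.81°C.
  Environment, upper layer to 1800 m: -4.1 × 0.5 km = -2.05°C, so T = 15.76°C.
T_parcel − T_env = 11.66 − 15.76 = -4.1°C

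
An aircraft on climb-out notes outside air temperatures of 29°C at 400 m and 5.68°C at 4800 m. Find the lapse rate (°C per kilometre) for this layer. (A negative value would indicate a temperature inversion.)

5.3°C/km

Γ = −ΔT/Δz = (29 − 5.68) / (4800 − 400) m
  = 23.32°C / 4.4 km = 5.3°C/km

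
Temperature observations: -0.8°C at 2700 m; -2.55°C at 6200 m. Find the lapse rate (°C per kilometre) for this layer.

0.5°C/km

Γ = −ΔT/Δz = (-0.8 − (-2.55)) / (6200 − 2700) m
  = 1.75°C / 3.5 km = 0.5°C/km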